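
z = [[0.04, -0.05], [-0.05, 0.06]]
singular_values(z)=[0.1, 0.0]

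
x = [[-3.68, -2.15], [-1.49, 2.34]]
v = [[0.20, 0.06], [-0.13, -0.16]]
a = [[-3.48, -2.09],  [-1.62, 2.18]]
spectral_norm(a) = 4.07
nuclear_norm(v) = 0.37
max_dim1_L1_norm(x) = 5.83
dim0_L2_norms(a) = [3.84, 3.02]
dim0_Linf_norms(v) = [0.2, 0.16]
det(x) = -11.81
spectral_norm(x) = 4.26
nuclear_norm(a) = 6.77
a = x + v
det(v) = -0.02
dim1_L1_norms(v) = [0.26, 0.29]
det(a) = -10.97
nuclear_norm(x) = 7.03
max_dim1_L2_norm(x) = 4.26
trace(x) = -1.34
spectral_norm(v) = 0.28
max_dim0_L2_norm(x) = 3.97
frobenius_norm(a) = 4.88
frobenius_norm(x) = 5.09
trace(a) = -1.30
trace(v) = 0.04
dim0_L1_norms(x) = [5.17, 4.49]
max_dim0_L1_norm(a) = 5.1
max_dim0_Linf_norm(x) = 3.68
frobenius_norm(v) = 0.29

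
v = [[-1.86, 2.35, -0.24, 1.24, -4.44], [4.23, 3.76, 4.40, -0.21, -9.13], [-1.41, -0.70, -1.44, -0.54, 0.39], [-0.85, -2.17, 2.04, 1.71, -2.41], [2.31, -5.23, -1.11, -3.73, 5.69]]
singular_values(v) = [14.3, 6.65, 3.89, 2.17, 0.09]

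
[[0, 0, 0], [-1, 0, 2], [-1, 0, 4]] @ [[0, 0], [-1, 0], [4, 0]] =[[0, 0], [8, 0], [16, 0]]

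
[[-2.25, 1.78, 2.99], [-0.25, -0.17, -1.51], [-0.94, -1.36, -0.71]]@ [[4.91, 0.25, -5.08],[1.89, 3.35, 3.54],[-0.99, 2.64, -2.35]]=[[-10.64, 13.29, 10.7], [-0.05, -4.62, 4.22], [-6.48, -6.67, 1.63]]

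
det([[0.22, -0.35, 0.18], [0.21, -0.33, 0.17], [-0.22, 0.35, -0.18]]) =0.000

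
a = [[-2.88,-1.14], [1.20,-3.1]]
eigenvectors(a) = [[(0.07+0.69j), 0.07-0.69j], [0.72+0.00j, 0.72-0.00j]]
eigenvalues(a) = [(-2.99+1.16j), (-2.99-1.16j)]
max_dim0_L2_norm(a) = 3.3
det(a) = 10.30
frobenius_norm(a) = 4.54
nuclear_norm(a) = 6.42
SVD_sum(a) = [[0.06, -0.17], [1.04, -3.15]] + [[-2.94, -0.97], [0.16, 0.05]]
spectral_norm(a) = 3.32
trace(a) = -5.98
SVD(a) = [[0.05, 1.0], [1.0, -0.05]] @ diag([3.324780691669316, 3.096745606649488]) @ [[0.31, -0.95], [-0.95, -0.31]]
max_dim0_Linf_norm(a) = 3.1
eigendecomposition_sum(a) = [[-1.44+0.72j, -0.57-1.46j],  [(0.6+1.54j), -1.55+0.44j]] + [[(-1.44-0.72j),(-0.57+1.46j)],[(0.6-1.54j),-1.55-0.44j]]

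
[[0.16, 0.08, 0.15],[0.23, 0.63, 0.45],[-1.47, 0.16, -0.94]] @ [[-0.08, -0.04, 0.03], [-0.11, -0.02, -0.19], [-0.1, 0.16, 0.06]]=[[-0.04, 0.02, -0.00], [-0.13, 0.05, -0.09], [0.19, -0.09, -0.13]]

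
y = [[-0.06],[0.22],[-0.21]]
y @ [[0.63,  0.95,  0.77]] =[[-0.04, -0.06, -0.05], [0.14, 0.21, 0.17], [-0.13, -0.2, -0.16]]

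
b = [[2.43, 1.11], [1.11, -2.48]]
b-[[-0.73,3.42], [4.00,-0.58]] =[[3.16, -2.31], [-2.89, -1.90]]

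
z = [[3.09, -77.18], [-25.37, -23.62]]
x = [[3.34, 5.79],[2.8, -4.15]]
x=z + [[0.25, 82.97], [28.17, 19.47]]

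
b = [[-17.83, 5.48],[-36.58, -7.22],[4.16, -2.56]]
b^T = [[-17.83, -36.58, 4.16], [5.48, -7.22, -2.56]]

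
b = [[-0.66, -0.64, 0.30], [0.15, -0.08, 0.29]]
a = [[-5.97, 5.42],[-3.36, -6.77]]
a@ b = [[4.75, 3.39, -0.22], [1.2, 2.69, -2.97]]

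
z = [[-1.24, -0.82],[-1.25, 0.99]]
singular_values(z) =[1.77, 1.27]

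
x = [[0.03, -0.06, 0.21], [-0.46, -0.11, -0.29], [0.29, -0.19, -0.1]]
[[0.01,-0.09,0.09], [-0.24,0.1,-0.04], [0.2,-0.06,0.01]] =x @ [[0.59,-0.11,-0.06], [-0.11,0.33,-0.31], [-0.06,-0.31,0.35]]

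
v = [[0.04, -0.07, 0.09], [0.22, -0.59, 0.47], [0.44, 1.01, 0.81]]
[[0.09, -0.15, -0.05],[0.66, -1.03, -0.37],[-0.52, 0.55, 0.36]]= v @ [[0.93, 0.6, -0.97], [-0.85, 1.13, 0.52], [-0.09, -1.06, 0.32]]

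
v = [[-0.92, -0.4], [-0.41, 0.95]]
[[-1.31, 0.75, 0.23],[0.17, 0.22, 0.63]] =v @[[1.13,-0.77,-0.45], [0.67,-0.1,0.47]]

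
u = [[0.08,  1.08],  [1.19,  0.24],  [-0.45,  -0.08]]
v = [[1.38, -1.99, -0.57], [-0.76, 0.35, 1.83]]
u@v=[[-0.71, 0.22, 1.93], [1.46, -2.28, -0.24], [-0.56, 0.87, 0.11]]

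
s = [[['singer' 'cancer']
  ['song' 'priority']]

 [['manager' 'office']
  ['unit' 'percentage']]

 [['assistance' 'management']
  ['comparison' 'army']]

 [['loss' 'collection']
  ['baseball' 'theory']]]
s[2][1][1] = 'army'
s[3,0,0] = 'loss'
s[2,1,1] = 'army'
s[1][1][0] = 'unit'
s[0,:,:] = [['singer', 'cancer'], ['song', 'priority']]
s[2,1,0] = 'comparison'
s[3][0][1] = 'collection'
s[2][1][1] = 'army'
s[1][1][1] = 'percentage'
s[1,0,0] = 'manager'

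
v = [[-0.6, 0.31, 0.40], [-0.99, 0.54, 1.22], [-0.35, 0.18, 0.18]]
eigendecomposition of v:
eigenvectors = [[0.36,0.8,-0.44],[0.92,0.1,-0.9],[0.18,0.59,0.05]]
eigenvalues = [0.4, -0.27, -0.01]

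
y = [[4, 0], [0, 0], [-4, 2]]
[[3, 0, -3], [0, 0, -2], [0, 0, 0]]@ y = [[24, -6], [8, -4], [0, 0]]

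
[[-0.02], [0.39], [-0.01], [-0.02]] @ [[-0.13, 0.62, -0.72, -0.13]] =[[0.00,-0.01,0.01,0.00], [-0.05,0.24,-0.28,-0.05], [0.00,-0.01,0.01,0.00], [0.0,-0.01,0.01,0.00]]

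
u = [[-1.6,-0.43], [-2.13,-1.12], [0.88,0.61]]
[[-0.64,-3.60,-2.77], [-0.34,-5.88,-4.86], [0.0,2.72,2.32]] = u@[[0.65, 1.71, 1.16], [-0.93, 2.0, 2.13]]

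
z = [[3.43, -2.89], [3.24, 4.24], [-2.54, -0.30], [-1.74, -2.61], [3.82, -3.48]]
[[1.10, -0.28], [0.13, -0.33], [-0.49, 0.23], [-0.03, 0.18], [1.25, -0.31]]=z @ [[0.21, -0.09],[-0.13, -0.01]]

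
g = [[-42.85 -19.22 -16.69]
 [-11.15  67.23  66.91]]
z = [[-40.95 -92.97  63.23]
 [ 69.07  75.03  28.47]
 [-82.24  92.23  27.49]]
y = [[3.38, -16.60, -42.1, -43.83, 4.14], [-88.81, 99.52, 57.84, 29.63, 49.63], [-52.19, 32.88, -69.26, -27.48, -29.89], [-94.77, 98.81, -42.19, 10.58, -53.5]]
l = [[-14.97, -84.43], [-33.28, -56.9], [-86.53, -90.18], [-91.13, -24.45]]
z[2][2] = 27.49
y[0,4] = 4.14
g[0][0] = -42.85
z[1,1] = 75.03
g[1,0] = -11.15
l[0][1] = -84.43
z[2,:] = [-82.24, 92.23, 27.49]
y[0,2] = -42.1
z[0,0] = -40.95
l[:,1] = [-84.43, -56.9, -90.18, -24.45]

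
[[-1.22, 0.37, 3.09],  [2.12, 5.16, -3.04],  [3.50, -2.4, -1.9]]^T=[[-1.22, 2.12, 3.50],[0.37, 5.16, -2.4],[3.09, -3.04, -1.9]]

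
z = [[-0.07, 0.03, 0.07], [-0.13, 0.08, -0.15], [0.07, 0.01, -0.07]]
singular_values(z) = [0.21, 0.14, 0.03]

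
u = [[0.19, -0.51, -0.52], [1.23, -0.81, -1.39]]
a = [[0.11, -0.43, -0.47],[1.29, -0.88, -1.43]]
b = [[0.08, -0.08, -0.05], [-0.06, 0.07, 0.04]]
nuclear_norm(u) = 2.45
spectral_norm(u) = 2.14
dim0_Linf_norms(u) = [1.23, 0.81, 1.39]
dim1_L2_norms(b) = [0.12, 0.1]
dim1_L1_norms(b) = [0.21, 0.17]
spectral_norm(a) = 2.19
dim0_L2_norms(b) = [0.1, 0.11, 0.06]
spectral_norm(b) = 0.16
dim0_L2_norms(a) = [1.29, 0.98, 1.51]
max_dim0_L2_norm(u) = 1.48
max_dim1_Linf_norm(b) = 0.08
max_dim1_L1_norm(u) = 3.43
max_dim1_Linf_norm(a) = 1.43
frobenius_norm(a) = 2.21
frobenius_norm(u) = 2.16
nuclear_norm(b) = 0.16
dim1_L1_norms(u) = [1.22, 3.43]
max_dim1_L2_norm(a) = 2.12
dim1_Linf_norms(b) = [0.08, 0.07]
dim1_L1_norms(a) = [1.01, 3.6]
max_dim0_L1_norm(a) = 1.9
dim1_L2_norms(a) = [0.65, 2.12]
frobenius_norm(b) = 0.16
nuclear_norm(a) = 2.50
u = a + b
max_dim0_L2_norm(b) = 0.11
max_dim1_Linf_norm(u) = 1.39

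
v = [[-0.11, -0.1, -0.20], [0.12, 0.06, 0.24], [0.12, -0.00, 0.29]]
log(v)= [[-6.18, -4.90, 0.24], [1.75, -1.3, 1.43], [1.92, 1.72, -1.5]]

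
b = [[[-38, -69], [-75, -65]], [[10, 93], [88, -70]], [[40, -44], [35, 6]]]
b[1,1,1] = -70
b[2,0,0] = 40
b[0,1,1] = -65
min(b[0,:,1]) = -69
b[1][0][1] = 93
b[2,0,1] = -44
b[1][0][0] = 10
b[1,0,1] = 93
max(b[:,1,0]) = 88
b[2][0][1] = -44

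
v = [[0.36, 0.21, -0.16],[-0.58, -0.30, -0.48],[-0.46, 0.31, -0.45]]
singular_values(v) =[1.01, 0.53, 0.27]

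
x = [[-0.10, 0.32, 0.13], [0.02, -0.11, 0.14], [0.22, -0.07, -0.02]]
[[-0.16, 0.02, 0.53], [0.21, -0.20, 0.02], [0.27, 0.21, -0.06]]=x @ [[1.13, 1.13, 0.25], [-0.53, 0.8, 1.29], [0.91, -0.93, 1.13]]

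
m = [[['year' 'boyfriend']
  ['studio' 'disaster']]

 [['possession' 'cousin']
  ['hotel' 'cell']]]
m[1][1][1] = 'cell'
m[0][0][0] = 'year'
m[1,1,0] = 'hotel'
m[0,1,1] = 'disaster'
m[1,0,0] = 'possession'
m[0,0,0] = 'year'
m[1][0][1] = 'cousin'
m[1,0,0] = 'possession'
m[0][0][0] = 'year'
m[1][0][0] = 'possession'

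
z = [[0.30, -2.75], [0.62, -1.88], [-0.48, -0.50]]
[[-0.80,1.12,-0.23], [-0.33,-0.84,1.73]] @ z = [[0.56, 0.21],[-1.45, 1.62]]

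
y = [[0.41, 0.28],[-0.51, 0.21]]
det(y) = 0.23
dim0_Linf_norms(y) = [0.51, 0.28]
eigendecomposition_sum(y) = [[(0.2+0.14j), (0.14-0.12j)], [-0.26+0.22j, (0.1+0.22j)]] + [[(0.2-0.14j), (0.14+0.12j)], [-0.26-0.22j, (0.1-0.22j)]]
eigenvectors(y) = [[-0.16-0.57j, (-0.16+0.57j)],[0.80+0.00j, (0.8-0j)]]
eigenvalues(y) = [(0.31+0.36j), (0.31-0.36j)]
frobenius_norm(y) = 0.74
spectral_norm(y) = 0.65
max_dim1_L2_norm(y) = 0.55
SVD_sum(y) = [[0.42, 0.01], [-0.5, -0.01]] + [[-0.01, 0.27],  [-0.01, 0.22]]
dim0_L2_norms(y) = [0.65, 0.35]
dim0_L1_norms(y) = [0.92, 0.49]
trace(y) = 0.62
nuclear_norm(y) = 1.00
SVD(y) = [[-0.64, 0.77], [0.77, 0.64]] @ diag([0.6545180100063362, 0.34972299692377307]) @ [[-1.00, -0.03], [-0.03, 1.0]]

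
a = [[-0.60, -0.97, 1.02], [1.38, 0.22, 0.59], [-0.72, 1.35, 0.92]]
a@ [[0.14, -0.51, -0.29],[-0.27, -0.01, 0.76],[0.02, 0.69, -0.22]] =[[0.20, 1.02, -0.79], [0.15, -0.3, -0.36], [-0.45, 0.99, 1.03]]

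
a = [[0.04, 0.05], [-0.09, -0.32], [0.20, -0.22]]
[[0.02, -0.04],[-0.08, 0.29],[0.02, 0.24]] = a @ [[0.30,0.16], [0.17,-0.94]]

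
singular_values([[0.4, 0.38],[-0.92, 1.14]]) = [1.47, 0.55]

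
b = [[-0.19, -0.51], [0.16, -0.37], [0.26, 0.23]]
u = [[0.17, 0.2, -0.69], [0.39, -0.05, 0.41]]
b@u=[[-0.23,  -0.01,  -0.08], [-0.12,  0.05,  -0.26], [0.13,  0.04,  -0.09]]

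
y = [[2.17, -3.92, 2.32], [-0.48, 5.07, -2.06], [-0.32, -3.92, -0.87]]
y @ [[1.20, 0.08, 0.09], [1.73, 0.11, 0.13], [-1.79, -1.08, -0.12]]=[[-8.33, -2.76, -0.59], [11.88, 2.74, 0.86], [-5.61, 0.48, -0.43]]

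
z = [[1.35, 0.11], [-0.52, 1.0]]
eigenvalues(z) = [(1.18+0.16j), (1.18-0.16j)]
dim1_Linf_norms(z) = [1.35, 1.0]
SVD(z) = [[-0.85, 0.53], [0.53, 0.85]] @ diag([1.4860274943161282, 0.9469542154383861]) @ [[-0.96, 0.30], [0.30, 0.96]]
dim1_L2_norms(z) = [1.35, 1.13]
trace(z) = 2.35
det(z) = 1.41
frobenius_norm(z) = 1.76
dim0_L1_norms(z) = [1.87, 1.11]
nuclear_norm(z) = 2.43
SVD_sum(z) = [[1.2,-0.37],[-0.76,0.24]] + [[0.15,0.48], [0.24,0.76]]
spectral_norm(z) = 1.49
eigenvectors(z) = [[(-0.31-0.28j), (-0.31+0.28j)], [0.91+0.00j, (0.91-0j)]]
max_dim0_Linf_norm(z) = 1.35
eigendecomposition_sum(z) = [[0.68-0.55j, 0.05-0.40j], [-0.26+1.87j, (0.5+0.71j)]] + [[(0.68+0.55j), 0.05+0.40j], [(-0.26-1.87j), (0.5-0.71j)]]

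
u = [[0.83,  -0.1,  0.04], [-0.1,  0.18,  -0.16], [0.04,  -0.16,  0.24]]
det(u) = 0.013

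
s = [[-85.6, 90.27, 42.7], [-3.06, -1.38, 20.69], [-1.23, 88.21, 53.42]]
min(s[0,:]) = -85.6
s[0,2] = 42.7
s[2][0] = -1.23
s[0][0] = -85.6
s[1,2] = 20.69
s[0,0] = -85.6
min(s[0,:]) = -85.6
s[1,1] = -1.38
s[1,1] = -1.38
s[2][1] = 88.21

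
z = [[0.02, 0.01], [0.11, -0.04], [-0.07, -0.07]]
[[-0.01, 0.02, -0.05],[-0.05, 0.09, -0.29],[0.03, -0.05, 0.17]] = z @ [[-0.49, 0.77, -2.58], [0.02, -0.04, 0.13]]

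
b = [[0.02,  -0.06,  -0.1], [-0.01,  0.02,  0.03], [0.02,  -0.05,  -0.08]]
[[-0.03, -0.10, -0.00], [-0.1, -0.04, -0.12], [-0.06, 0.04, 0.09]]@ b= [[0.0, -0.00, 0.00], [-0.00, 0.01, 0.02], [0.0, -0.0, -0.00]]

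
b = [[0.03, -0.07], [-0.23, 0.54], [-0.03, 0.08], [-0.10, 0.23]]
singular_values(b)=[0.65, 0.0]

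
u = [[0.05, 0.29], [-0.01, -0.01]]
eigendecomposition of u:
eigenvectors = [[0.98+0.00j, (0.98-0j)], [(-0.1+0.15j), -0.10-0.15j]]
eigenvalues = [(0.02+0.04j), (0.02-0.04j)]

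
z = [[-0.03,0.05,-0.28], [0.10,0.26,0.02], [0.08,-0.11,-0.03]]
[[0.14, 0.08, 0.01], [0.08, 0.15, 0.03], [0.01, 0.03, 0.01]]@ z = [[0.0,0.03,-0.04], [0.02,0.04,-0.02], [0.00,0.01,-0.0]]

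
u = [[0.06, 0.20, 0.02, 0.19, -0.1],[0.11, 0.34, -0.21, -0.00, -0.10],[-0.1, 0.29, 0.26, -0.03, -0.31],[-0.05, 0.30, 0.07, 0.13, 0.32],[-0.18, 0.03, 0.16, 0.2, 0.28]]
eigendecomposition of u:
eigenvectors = [[(-0.62+0j), (-0.29+0.03j), -0.29-0.03j, (0.79+0j), 0.52+0.00j], [-0.10+0.00j, (-0.16-0.39j), (-0.16+0.39j), 0.11+0.00j, 0.48+0.00j], [(-0.35+0j), -0.76+0.00j, (-0.76-0j), 0.52+0.00j, -0.07+0.00j], [0.57+0.00j, (-0.13+0.17j), (-0.13-0.17j), 0.30+0.00j, (0.65+0j)], [(-0.4+0j), 0.04+0.34j, 0.04-0.34j, -0.05+0.00j, (0.26+0j)]]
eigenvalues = [(-0.14+0j), (0.3+0.3j), (0.3-0.3j), (0.18+0j), (0.43+0j)]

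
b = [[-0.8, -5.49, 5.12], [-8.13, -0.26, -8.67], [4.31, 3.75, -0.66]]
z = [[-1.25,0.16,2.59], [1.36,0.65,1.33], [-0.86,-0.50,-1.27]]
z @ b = [[10.86,16.53,-9.50], [-0.64,-2.65,0.45], [-0.72,0.09,0.77]]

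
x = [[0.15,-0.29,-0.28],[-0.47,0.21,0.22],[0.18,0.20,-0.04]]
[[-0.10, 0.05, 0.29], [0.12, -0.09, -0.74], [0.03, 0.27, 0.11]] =x @ [[-0.15, 0.08, 1.5], [0.28, 1.04, -0.71], [-0.03, -1.21, 0.52]]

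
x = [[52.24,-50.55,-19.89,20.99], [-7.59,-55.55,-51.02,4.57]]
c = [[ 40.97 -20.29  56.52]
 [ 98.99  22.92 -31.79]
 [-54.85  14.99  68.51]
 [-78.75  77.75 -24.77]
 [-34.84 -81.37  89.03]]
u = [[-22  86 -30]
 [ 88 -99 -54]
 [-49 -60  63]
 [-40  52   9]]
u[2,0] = -49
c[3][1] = 77.75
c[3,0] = -78.75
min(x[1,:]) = -55.55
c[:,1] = [-20.29, 22.92, 14.99, 77.75, -81.37]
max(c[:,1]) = 77.75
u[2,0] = -49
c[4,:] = [-34.84, -81.37, 89.03]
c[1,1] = 22.92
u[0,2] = -30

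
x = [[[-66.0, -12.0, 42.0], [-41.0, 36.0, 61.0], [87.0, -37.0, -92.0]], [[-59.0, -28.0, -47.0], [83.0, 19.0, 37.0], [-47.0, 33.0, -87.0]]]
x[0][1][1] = 36.0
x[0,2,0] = 87.0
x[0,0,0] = -66.0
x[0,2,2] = -92.0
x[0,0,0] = -66.0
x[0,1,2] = 61.0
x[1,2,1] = 33.0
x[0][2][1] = -37.0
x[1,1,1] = 19.0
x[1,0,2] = -47.0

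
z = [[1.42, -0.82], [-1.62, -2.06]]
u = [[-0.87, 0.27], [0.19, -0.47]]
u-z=[[-2.29, 1.09],[1.81, 1.59]]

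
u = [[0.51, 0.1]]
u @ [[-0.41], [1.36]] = [[-0.07]]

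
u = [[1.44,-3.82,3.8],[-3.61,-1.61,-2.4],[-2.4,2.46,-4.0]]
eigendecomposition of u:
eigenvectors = [[0.67, 0.68, -0.57], [0.67, -0.45, 0.39], [-0.31, -0.58, 0.73]]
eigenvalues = [-4.12, 0.76, -0.8]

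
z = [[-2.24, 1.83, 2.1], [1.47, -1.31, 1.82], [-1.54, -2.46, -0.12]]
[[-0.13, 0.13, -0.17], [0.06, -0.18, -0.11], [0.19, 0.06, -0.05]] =z @[[-0.01, -0.07, 0.02], [-0.07, 0.02, 0.01], [-0.01, -0.03, -0.07]]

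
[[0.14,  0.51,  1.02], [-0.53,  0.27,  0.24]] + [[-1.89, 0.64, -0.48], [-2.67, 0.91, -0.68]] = [[-1.75, 1.15, 0.54], [-3.2, 1.18, -0.44]]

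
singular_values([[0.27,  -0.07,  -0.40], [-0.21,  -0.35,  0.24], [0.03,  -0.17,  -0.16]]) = [0.61, 0.38, 0.04]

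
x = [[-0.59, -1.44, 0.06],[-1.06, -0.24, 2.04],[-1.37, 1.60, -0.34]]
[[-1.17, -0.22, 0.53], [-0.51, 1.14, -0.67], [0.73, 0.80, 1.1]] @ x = [[0.2, 2.59, -0.7], [0.01, -0.61, 2.52], [-2.79, 0.52, 1.30]]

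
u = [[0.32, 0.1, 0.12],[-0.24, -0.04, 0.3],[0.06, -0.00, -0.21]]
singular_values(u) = [0.46, 0.34, 0.0]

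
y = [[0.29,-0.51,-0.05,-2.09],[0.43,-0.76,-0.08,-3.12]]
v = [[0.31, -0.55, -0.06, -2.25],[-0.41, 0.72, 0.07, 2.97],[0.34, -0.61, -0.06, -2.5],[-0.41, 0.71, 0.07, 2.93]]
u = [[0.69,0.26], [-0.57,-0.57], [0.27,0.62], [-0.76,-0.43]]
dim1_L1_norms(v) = [3.17, 4.17, 3.51, 4.12]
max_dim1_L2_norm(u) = 0.87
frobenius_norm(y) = 3.90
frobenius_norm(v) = 5.57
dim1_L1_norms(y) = [2.94, 4.39]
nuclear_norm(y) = 3.90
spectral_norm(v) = 5.57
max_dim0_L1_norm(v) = 10.65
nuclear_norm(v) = 5.58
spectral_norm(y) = 3.90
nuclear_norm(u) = 1.92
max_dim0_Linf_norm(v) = 2.97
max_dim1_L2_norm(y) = 3.24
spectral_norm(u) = 1.49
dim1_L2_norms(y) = [2.17, 3.24]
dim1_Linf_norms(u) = [0.69, 0.57, 0.62, 0.76]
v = u @ y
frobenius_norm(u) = 1.55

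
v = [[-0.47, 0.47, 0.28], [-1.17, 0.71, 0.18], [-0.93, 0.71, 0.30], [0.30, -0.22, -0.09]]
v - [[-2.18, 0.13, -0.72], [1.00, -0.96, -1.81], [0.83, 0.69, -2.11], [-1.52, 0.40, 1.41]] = [[1.71, 0.34, 1.00], [-2.17, 1.67, 1.99], [-1.76, 0.02, 2.41], [1.82, -0.62, -1.50]]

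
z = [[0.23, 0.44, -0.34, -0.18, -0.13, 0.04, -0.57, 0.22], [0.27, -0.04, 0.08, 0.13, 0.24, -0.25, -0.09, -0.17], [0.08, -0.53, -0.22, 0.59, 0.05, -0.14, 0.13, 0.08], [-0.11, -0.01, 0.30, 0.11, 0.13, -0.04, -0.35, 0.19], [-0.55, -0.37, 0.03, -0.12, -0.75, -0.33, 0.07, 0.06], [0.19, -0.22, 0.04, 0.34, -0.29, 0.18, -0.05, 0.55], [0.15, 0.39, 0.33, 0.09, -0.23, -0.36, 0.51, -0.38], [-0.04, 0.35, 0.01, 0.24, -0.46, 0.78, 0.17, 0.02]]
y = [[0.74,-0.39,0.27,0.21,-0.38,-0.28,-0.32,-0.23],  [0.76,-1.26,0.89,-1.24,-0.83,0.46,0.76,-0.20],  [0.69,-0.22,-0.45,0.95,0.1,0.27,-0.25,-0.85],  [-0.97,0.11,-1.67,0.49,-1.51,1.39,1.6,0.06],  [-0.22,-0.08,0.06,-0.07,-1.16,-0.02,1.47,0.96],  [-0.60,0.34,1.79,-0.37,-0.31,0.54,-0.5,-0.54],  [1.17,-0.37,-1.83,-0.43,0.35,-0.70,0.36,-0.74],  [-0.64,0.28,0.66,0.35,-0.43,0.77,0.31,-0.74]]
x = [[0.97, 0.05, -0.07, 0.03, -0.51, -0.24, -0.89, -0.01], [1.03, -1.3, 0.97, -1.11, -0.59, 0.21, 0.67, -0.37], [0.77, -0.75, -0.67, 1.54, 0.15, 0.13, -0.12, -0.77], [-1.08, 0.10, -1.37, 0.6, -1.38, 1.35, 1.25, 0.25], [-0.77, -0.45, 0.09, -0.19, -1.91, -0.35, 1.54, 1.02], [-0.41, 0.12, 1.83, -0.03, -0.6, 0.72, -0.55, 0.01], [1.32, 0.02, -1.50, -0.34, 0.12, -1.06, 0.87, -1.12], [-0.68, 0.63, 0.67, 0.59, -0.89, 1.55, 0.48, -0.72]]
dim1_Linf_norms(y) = [0.74, 1.26, 0.95, 1.67, 1.47, 1.79, 1.83, 0.77]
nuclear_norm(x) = 16.56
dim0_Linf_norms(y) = [1.17, 1.26, 1.83, 1.24, 1.51, 1.39, 1.6, 0.96]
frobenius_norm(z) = 2.39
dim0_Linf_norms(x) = [1.32, 1.3, 1.83, 1.54, 1.91, 1.55, 1.54, 1.12]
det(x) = 18.31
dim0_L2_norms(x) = [2.59, 1.7, 3.05, 2.11, 2.71, 2.47, 2.55, 1.9]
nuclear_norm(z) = 6.04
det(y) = -2.72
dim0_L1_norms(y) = [5.79, 3.05, 7.62, 4.11, 5.07, 4.43, 5.57, 4.32]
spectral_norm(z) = 1.20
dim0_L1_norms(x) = [7.03, 3.42, 7.17, 4.43, 6.15, 5.61, 6.37, 4.27]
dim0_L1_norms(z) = [1.62, 2.35, 1.35, 1.8, 2.28, 2.12, 1.94, 1.67]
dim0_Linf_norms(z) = [0.55, 0.53, 0.34, 0.59, 0.75, 0.78, 0.57, 0.55]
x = z + y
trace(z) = 0.04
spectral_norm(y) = 3.73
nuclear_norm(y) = 14.20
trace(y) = -1.48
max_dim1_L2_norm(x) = 2.96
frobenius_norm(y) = 6.20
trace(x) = -1.44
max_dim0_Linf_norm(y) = 1.83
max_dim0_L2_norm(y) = 3.29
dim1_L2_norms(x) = [1.43, 2.43, 2.15, 2.96, 2.83, 2.17, 2.69, 2.37]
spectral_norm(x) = 4.05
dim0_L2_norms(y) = [2.17, 1.46, 3.29, 1.78, 2.21, 1.92, 2.44, 1.77]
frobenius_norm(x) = 6.85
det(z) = 0.02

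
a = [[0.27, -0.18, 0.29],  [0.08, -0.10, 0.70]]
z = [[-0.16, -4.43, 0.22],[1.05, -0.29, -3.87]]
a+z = [[0.11, -4.61, 0.51],  [1.13, -0.39, -3.17]]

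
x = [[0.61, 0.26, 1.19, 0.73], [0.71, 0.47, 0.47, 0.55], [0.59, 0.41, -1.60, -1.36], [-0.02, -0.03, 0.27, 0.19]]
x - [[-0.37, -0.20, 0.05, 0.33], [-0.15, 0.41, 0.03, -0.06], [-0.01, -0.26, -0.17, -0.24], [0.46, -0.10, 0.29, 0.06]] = [[0.98, 0.46, 1.14, 0.4], [0.86, 0.06, 0.44, 0.61], [0.6, 0.67, -1.43, -1.12], [-0.48, 0.07, -0.02, 0.13]]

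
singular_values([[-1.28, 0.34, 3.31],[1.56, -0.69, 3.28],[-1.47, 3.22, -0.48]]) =[4.81, 3.75, 1.38]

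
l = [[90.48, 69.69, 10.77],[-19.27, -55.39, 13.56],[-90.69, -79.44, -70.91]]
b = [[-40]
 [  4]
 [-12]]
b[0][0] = -40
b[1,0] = 4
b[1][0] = 4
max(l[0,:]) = 90.48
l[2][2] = -70.91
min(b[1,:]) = 4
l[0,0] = 90.48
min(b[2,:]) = -12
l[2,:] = [-90.69, -79.44, -70.91]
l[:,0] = [90.48, -19.27, -90.69]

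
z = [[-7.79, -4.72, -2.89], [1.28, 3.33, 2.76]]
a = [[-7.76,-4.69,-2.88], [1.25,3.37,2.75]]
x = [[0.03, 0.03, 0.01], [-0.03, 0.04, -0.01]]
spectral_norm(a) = 10.19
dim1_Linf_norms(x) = [0.03, 0.04]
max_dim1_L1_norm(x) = 0.08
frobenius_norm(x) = 0.07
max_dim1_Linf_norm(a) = 7.76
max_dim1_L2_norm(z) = 9.56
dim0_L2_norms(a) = [7.86, 5.78, 3.98]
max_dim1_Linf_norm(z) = 7.79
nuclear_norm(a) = 12.86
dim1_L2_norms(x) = [0.04, 0.05]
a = x + z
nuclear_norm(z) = 12.86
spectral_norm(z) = 10.23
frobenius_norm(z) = 10.57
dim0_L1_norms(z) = [9.07, 8.05, 5.65]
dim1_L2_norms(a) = [9.51, 4.53]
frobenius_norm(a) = 10.54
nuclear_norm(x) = 0.09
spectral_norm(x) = 0.05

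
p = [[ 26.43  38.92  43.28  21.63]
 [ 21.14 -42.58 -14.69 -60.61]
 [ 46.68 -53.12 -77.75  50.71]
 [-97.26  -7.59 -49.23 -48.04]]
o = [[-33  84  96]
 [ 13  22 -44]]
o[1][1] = 22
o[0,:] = [-33, 84, 96]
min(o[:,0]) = -33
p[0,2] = 43.28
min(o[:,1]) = 22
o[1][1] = 22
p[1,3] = -60.61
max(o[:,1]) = 84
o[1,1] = 22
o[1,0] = 13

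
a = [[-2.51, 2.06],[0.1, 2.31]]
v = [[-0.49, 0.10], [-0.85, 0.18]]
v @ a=[[1.24, -0.78], [2.15, -1.34]]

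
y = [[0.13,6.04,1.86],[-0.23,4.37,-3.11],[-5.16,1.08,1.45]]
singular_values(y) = [7.6, 5.37, 3.47]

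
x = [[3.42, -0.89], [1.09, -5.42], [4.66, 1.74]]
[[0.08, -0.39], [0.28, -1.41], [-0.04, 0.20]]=x @ [[0.01, -0.05],[-0.05, 0.25]]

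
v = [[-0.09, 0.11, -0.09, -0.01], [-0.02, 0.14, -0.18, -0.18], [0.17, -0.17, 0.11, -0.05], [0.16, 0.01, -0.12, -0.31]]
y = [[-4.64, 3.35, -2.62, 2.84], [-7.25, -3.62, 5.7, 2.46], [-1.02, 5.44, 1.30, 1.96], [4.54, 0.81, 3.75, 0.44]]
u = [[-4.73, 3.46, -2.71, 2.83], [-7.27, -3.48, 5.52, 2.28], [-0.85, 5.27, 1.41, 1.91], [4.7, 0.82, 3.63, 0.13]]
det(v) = -0.00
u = y + v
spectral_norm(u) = 10.62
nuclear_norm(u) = 26.00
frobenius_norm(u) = 14.85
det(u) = 494.28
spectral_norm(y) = 10.63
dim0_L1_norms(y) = [17.45, 13.22, 13.37, 7.7]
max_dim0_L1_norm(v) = 0.55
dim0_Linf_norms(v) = [0.17, 0.17, 0.18, 0.31]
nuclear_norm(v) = 0.80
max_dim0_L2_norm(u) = 9.9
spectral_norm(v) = 0.44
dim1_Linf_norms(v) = [0.11, 0.18, 0.17, 0.31]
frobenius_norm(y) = 14.95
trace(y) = -6.52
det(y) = 603.69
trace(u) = -6.67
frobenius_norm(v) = 0.57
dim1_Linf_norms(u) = [4.73, 7.27, 5.27, 4.7]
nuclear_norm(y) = 26.36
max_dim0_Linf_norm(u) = 7.27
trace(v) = -0.15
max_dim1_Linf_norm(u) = 7.27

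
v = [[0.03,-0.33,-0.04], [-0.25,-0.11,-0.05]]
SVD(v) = [[-0.86, -0.51],[-0.51, 0.86]] @ diag([0.3598650257600583, 0.24289331657069654]) @ [[0.28,0.95,0.17], [-0.95,0.30,-0.09]]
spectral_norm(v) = 0.36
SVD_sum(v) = [[-0.09, -0.29, -0.05], [-0.05, -0.17, -0.03]] + [[0.12, -0.04, 0.01], [-0.20, 0.06, -0.02]]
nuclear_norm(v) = 0.60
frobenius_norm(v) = 0.43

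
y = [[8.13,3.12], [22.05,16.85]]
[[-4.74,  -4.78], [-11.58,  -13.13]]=y@[[-0.64, -0.58], [0.15, -0.02]]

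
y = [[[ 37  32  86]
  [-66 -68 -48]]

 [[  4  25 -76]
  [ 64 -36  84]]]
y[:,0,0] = [37, 4]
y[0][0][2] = 86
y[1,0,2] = -76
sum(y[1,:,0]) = 68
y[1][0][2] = -76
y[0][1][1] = -68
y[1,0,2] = -76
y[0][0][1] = 32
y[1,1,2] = 84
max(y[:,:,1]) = 32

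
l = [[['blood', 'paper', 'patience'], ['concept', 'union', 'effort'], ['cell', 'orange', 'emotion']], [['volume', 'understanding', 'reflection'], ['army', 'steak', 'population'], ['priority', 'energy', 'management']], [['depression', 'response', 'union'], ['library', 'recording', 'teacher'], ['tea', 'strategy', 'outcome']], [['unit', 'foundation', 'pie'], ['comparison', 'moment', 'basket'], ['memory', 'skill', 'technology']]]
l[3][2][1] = 'skill'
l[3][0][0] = 'unit'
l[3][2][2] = 'technology'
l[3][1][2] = 'basket'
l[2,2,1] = 'strategy'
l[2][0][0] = 'depression'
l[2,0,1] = 'response'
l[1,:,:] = [['volume', 'understanding', 'reflection'], ['army', 'steak', 'population'], ['priority', 'energy', 'management']]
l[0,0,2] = 'patience'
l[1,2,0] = 'priority'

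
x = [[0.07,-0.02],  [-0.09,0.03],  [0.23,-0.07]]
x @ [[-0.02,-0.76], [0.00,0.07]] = [[-0.00, -0.05], [0.0, 0.07], [-0.0, -0.18]]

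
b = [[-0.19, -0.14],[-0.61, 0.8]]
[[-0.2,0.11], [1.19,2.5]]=b @ [[-0.03, -1.86], [1.46, 1.71]]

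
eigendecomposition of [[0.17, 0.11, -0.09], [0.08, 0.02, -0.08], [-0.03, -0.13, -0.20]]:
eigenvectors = [[0.90, 0.62, 0.14], [0.40, -0.69, 0.25], [-0.18, 0.37, 0.96]]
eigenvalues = [0.24, -0.01, -0.24]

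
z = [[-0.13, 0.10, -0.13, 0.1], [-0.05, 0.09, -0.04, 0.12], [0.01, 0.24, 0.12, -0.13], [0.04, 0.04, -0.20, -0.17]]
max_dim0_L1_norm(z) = 0.52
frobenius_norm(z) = 0.49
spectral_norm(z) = 0.31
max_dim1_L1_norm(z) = 0.5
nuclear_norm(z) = 0.89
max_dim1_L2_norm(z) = 0.3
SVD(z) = [[-0.18, -0.77, -0.27, -0.55], [-0.14, -0.40, -0.40, 0.81], [0.91, -0.02, -0.41, -0.06], [0.35, -0.49, 0.77, 0.19]] @ diag([0.3052779562691282, 0.2752920968309074, 0.2657067102695587, 0.04381295420666441]) @ [[0.17, 0.66, 0.22, -0.69], [0.37, -0.5, 0.77, -0.14], [0.31, -0.49, -0.57, -0.58], [0.86, 0.26, -0.17, 0.41]]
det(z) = 0.00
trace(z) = -0.09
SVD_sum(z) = [[-0.01, -0.04, -0.01, 0.04], [-0.01, -0.03, -0.01, 0.03], [0.05, 0.18, 0.06, -0.19], [0.02, 0.07, 0.02, -0.07]] + [[-0.08, 0.11, -0.16, 0.03], [-0.04, 0.06, -0.09, 0.02], [-0.00, 0.00, -0.0, 0.0], [-0.05, 0.07, -0.10, 0.02]] + [[-0.02, 0.04, 0.04, 0.04], [-0.03, 0.05, 0.06, 0.06], [-0.03, 0.05, 0.06, 0.06], [0.06, -0.1, -0.12, -0.12]] + [[-0.02, -0.01, 0.00, -0.01], [0.03, 0.01, -0.01, 0.01], [-0.0, -0.00, 0.0, -0.00], [0.01, 0.0, -0.0, 0.00]]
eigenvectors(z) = [[0.05+0.00j,(0.94+0j),-0.32+0.36j,-0.32-0.36j], [(0.24+0j),(0.06+0j),-0.12+0.41j,-0.12-0.41j], [-0.43+0.00j,(0.09+0j),(0.63+0j),(0.63-0j)], [(-0.87+0j),0.33+0.00j,-0.37+0.23j,(-0.37-0.23j)]]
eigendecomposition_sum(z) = [[(-0-0j), (-0+0j), 0j, (0.01-0j)], [-0.02-0.00j, (-0.01+0j), 0.02+0.00j, (0.06-0j)], [(0.04+0j), 0.03-0.00j, (-0.04-0j), -0.11+0.00j], [0.08+0.00j, (0.05-0j), (-0.08-0j), (-0.22+0j)]] + [[(-0.11+0j), (0.09-0j), -0.03-0.00j, 0.03+0.00j], [(-0.01+0j), 0.01-0.00j, -0.00-0.00j, 0j], [(-0.01+0j), (0.01-0j), (-0-0j), 0j], [-0.04+0.00j, 0.03-0.00j, (-0.01-0j), (0.01+0j)]] + [[-0.01-0.02j, 0.01+0.11j, (-0.05+0.03j), 0.03+0.01j], [-0.01-0.01j, 0.05+0.09j, -0.03+0.05j, 0.03-0.00j], [(-0.01+0.02j), 0.10-0.11j, 0.08+0.02j, (-0.01-0.04j)], [-0.00-0.01j, -0.02+0.10j, -0.06+0.02j, 0.02+0.02j]] + [[(-0.01+0.02j), 0.01-0.11j, (-0.05-0.03j), (0.03-0.01j)], [(-0.01+0.01j), 0.05-0.09j, -0.03-0.05j, (0.03+0j)], [(-0.01-0.02j), 0.10+0.11j, (0.08-0.02j), -0.01+0.04j], [-0.00+0.01j, -0.02-0.10j, (-0.06-0.02j), 0.02-0.02j]]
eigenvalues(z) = [(-0.28+0j), (-0.1+0j), (0.15+0.11j), (0.15-0.11j)]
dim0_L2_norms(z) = [0.15, 0.28, 0.27, 0.26]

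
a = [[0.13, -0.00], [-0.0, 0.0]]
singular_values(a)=[0.13, 0.0]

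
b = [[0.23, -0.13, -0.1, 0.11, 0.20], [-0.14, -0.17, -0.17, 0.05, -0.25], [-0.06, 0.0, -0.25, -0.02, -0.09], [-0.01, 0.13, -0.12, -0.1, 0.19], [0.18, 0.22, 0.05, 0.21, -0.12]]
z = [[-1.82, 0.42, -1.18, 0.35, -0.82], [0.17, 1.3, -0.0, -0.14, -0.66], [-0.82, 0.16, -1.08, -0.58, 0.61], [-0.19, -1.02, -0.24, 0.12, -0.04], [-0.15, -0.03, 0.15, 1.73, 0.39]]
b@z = [[-0.41, -0.21, -0.16, 0.52, -0.09],[0.39, -0.35, 0.30, -0.35, 0.02],[0.33, -0.04, 0.33, -0.03, -0.14],[0.13, 0.24, 0.19, 0.36, -0.07],[-0.35, 0.16, -0.33, -0.18, -0.32]]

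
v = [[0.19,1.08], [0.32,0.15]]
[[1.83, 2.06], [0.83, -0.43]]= v @[[1.96, -2.44], [1.35, 2.34]]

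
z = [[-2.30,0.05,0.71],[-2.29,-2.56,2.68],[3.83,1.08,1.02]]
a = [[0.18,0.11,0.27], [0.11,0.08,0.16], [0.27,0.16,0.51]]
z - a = [[-2.48, -0.06, 0.44], [-2.40, -2.64, 2.52], [3.56, 0.92, 0.51]]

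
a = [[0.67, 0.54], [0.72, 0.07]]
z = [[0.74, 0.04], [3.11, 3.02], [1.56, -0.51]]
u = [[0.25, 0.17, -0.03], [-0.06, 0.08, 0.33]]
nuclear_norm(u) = 0.65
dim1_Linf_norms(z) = [0.74, 3.11, 1.56]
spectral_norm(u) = 0.35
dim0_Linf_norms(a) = [0.72, 0.54]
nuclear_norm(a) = 1.40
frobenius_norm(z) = 4.69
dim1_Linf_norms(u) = [0.25, 0.33]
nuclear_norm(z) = 5.95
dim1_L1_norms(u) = [0.45, 0.47]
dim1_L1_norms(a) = [1.21, 0.79]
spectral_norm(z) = 4.45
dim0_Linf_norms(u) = [0.25, 0.17, 0.33]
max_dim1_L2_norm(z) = 4.34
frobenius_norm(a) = 1.12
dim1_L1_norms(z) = [0.78, 6.13, 2.07]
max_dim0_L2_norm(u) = 0.33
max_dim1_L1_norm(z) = 6.13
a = u @ z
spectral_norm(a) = 1.08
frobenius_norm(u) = 0.46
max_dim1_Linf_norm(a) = 0.72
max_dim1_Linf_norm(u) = 0.33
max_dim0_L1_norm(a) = 1.39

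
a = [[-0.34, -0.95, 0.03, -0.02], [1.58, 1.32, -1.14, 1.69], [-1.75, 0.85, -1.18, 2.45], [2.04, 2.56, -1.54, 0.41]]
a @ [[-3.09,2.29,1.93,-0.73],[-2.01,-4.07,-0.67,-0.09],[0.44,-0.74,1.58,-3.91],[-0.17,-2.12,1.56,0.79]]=[[2.98, 3.11, -0.00, 0.2], [-8.32, -4.49, 3.00, 4.52], [2.76, -11.79, -1.99, 7.75], [-12.2, -5.48, 0.43, 4.63]]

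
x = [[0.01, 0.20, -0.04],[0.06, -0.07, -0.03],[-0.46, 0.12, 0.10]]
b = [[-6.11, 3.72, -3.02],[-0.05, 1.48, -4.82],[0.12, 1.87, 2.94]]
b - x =[[-6.12, 3.52, -2.98], [-0.11, 1.55, -4.79], [0.58, 1.75, 2.84]]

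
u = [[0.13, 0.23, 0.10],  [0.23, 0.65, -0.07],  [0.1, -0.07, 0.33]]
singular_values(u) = [0.74, 0.37, 0.0]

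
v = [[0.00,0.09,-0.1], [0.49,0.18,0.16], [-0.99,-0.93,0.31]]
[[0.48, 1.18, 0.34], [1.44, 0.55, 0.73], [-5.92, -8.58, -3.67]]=v @ [[1.52, 5.18, 4.72], [4.51, -0.31, -3.18], [-0.72, -12.05, -6.30]]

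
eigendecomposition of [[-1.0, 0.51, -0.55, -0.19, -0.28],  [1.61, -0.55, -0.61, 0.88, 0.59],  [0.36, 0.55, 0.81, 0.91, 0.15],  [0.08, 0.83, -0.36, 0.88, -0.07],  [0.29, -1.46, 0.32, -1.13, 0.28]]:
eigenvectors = [[(-0.5+0j), (-0.03-0.15j), (-0.03+0.15j), 0.11+0.00j, (-0.16+0j)],[(0.68+0j), -0.05-0.31j, (-0.05+0.31j), (0.46+0j), -0.50+0.00j],[(-0.03+0j), (-0.37+0.32j), -0.37-0.32j, (-0.03+0j), 0.03+0.00j],[-0.21+0.00j, -0.43-0.07j, -0.43+0.07j, (-0.42+0j), 0.46+0.00j],[0.50+0.00j, (0.67+0j), (0.67-0j), 0.77+0.00j, (-0.71+0j)]]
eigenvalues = [(-1.53+0j), (0.93+0.88j), (0.93-0.88j), (0.06+0j), (0.02+0j)]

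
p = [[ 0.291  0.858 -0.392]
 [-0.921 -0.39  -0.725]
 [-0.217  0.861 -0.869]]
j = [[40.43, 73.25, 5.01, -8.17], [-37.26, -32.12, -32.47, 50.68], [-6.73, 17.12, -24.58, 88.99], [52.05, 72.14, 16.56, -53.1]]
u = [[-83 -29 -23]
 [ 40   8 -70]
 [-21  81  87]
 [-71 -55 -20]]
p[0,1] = 0.858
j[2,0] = -6.73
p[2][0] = -0.217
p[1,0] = -0.921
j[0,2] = 5.01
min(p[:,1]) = -0.39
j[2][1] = 17.12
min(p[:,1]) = -0.39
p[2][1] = 0.861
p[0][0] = 0.291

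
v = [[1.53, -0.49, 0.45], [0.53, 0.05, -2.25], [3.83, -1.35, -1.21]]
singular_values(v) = [4.61, 2.2, 0.12]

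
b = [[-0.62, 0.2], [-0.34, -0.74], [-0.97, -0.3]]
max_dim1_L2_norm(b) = 1.02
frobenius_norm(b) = 1.46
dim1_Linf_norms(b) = [0.62, 0.74, 0.97]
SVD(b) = [[-0.38,0.62], [-0.48,-0.77], [-0.79,0.17]] @ diag([1.275035323491901, 0.7019864128655937]) @ [[0.91,0.40], [-0.40,0.91]]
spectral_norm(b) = 1.28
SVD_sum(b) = [[-0.44, -0.20], [-0.56, -0.25], [-0.92, -0.41]] + [[-0.18, 0.40],[0.22, -0.49],[-0.05, 0.11]]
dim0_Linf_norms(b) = [0.97, 0.74]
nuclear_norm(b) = 1.98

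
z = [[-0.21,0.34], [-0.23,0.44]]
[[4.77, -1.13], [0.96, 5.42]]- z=[[4.98, -1.47], [1.19, 4.98]]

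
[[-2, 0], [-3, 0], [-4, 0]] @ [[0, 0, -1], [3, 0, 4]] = [[0, 0, 2], [0, 0, 3], [0, 0, 4]]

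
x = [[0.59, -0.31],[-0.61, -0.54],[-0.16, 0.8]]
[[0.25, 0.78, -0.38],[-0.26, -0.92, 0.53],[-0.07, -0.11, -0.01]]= x@[[0.42, 1.39, -0.73], [-0.0, 0.14, -0.16]]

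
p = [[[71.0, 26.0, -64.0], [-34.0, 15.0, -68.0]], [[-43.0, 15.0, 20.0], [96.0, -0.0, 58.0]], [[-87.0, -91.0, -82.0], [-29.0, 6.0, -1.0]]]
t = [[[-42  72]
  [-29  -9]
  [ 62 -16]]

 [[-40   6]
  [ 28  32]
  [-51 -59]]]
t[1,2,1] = -59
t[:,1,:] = [[-29, -9], [28, 32]]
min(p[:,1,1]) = -0.0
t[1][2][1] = -59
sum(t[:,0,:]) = -4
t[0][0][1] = 72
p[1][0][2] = 20.0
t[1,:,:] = [[-40, 6], [28, 32], [-51, -59]]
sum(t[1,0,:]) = -34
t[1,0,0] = -40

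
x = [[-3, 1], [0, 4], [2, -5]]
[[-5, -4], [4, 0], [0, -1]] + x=[[-8, -3], [4, 4], [2, -6]]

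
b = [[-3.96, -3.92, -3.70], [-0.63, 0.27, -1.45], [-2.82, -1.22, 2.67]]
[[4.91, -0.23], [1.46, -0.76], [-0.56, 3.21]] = b @[[-0.54, -0.43],[0.02, -0.15],[-0.77, 0.68]]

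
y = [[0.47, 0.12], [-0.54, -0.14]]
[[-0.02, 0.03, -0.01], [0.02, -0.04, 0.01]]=y @ [[-0.04, 0.07, -0.02], [-0.00, 0.01, -0.00]]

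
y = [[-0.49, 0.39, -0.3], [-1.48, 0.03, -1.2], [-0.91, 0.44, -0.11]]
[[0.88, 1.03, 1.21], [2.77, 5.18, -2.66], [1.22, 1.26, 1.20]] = y @ [[-1.18, -1.7, 1.09], [0.13, -1.22, 5.23], [-0.85, -2.25, 1.0]]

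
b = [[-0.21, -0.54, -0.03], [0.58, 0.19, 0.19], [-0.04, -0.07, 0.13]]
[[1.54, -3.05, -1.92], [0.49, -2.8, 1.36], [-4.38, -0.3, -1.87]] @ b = [[-2.02, -1.28, -0.88], [-1.78, -0.89, -0.37], [0.82, 2.44, -0.17]]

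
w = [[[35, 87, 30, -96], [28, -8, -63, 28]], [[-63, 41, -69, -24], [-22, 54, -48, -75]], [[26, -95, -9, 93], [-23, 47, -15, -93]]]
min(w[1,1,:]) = -75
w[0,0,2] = 30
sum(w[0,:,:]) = 41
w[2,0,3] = 93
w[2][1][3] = -93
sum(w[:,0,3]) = -27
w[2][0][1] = -95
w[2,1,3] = -93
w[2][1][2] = -15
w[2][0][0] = 26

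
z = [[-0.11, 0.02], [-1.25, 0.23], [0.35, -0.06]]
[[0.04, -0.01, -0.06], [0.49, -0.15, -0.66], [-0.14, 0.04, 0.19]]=z @ [[-0.46,0.14,0.59],[-0.37,0.11,0.34]]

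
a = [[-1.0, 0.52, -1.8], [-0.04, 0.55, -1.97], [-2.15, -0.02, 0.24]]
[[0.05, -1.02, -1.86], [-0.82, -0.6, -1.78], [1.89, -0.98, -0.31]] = a@ [[-0.84, 0.47, 0.25], [-0.44, -0.88, 0.19], [0.31, 0.05, 0.95]]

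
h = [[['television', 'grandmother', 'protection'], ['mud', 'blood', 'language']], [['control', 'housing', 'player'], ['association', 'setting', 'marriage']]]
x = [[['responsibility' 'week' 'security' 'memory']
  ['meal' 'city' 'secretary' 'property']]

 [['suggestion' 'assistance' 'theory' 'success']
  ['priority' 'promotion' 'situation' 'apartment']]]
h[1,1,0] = 'association'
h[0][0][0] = 'television'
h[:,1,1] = ['blood', 'setting']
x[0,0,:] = ['responsibility', 'week', 'security', 'memory']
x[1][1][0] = 'priority'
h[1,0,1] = 'housing'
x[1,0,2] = 'theory'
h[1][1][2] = 'marriage'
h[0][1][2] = 'language'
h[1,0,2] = 'player'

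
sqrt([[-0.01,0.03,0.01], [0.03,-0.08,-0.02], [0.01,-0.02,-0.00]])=[[0.02+0.04j, -0.00-0.10j, 0.03-0.02j], [-0.00-0.10j, 0.26j, -0.00+0.06j], [(0.03-0.02j), -0.00+0.06j, 0.06+0.02j]]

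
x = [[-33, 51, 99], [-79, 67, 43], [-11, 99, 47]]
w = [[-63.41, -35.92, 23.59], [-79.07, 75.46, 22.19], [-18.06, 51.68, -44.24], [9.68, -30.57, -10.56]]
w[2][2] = -44.24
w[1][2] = 22.19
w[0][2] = 23.59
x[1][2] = 43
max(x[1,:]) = 67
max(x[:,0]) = -11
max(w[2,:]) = 51.68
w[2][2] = -44.24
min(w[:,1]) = -35.92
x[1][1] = 67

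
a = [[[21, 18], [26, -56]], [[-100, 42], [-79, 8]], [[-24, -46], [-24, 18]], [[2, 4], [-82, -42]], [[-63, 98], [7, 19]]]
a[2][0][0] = -24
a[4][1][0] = 7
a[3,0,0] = 2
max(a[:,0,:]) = 98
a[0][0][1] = 18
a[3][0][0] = 2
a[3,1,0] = -82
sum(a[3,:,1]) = -38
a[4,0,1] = 98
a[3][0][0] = 2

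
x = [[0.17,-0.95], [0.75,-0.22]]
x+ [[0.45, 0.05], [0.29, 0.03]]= [[0.62, -0.90], [1.04, -0.19]]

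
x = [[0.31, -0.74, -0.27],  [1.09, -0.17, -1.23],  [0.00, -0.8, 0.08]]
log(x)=[[(-11.06-6.54j), 2.28+4.23j, (8.84+7.23j)], [-0.02-3.85j, (-0.73+2.49j), -0.09+4.26j], [-9.14-6.50j, (1.95+4.2j), (7.11+7.19j)]]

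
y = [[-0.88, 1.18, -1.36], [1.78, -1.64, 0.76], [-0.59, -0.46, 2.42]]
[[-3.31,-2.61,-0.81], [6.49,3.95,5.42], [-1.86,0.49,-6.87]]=y @[[2.39, 0.12, 2.76], [-1.59, -2.38, -1.44], [-0.49, -0.22, -2.44]]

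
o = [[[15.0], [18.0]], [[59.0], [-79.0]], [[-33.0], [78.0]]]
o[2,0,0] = -33.0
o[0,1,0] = 18.0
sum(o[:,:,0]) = 58.0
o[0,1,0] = 18.0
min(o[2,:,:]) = -33.0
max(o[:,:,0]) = 78.0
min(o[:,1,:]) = -79.0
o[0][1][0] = 18.0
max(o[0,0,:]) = 15.0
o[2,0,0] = -33.0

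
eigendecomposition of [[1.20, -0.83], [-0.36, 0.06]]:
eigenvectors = [[0.97, 0.52], [-0.26, 0.85]]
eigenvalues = [1.42, -0.16]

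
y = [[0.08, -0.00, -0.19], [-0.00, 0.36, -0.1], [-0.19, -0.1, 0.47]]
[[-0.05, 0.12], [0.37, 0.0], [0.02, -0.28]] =y @[[-0.08, 0.34],[1.1, -0.13],[0.25, -0.49]]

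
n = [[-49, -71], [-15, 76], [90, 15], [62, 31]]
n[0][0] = -49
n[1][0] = -15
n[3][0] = 62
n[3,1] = 31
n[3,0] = 62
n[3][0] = 62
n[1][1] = 76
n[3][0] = 62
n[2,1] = 15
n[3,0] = 62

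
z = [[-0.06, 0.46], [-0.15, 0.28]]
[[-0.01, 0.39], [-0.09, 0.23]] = z@ [[0.77, 0.08], [0.08, 0.86]]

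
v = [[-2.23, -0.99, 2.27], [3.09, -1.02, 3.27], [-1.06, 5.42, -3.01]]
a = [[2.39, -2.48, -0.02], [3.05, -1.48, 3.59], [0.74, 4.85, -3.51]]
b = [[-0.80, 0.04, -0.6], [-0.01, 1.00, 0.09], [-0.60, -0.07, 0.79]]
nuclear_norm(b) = 3.00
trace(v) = -6.26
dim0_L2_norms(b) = [1.0, 1.0, 1.0]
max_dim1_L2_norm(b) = 1.0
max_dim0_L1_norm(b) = 1.48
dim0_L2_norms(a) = [3.94, 5.64, 5.02]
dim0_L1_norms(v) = [6.38, 7.43, 8.55]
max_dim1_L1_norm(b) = 1.46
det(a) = -62.65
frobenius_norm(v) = 8.48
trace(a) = -2.60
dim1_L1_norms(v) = [5.49, 7.38, 9.49]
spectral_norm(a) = 7.35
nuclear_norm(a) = 13.32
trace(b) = 0.99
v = b @ a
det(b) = -1.00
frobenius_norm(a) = 8.52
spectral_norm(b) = 1.01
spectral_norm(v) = 7.29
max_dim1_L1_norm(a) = 9.1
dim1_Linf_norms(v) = [2.27, 3.27, 5.42]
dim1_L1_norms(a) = [4.89, 8.12, 9.1]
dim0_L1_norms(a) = [6.18, 8.81, 7.12]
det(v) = 62.46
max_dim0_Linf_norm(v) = 5.42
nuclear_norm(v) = 13.28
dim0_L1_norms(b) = [1.41, 1.11, 1.48]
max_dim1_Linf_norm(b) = 1.0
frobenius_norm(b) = 1.73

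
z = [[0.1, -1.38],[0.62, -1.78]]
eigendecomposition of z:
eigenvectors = [[0.87,  0.78], [0.49,  0.63]]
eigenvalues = [-0.67, -1.01]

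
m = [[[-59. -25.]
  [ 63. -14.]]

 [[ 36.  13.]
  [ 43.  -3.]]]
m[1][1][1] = -3.0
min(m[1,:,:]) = -3.0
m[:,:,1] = [[-25.0, -14.0], [13.0, -3.0]]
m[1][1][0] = 43.0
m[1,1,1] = -3.0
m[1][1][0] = 43.0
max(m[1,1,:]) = 43.0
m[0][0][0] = -59.0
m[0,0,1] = -25.0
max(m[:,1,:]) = 63.0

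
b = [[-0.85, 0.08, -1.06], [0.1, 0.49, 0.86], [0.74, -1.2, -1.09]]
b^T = [[-0.85, 0.1, 0.74], [0.08, 0.49, -1.2], [-1.06, 0.86, -1.09]]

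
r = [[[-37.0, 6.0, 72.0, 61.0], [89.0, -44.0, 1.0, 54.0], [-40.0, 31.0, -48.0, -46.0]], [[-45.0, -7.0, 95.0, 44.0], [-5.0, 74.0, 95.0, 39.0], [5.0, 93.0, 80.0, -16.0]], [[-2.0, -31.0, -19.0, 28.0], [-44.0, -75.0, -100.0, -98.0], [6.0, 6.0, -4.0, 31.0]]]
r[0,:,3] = [61.0, 54.0, -46.0]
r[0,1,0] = 89.0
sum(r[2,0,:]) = -24.0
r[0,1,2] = 1.0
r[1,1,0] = -5.0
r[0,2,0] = -40.0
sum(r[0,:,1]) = -7.0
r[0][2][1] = 31.0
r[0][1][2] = 1.0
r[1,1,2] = 95.0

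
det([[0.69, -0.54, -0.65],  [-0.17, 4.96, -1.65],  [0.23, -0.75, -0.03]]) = -0.090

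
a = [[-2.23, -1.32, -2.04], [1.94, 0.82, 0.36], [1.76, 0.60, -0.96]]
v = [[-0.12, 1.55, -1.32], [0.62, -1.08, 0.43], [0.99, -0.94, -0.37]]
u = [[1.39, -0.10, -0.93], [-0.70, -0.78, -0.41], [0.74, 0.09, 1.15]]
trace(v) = -1.57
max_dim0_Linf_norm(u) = 1.39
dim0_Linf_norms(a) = [2.23, 1.32, 2.04]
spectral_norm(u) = 1.75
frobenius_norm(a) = 4.45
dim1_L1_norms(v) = [2.99, 2.13, 2.3]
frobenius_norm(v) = 2.81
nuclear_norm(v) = 3.87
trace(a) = -2.37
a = v @ u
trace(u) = 1.76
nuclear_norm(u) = 3.95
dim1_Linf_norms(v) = [1.55, 1.08, 0.99]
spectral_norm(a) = 4.02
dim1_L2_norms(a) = [3.3, 2.14, 2.09]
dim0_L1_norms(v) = [1.73, 3.57, 2.12]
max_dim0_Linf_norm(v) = 1.55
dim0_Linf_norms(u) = [1.39, 0.78, 1.15]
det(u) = -1.72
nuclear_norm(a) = 6.00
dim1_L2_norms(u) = [1.68, 1.13, 1.37]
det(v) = 0.28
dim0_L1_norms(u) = [2.83, 0.97, 2.49]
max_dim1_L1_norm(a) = 5.59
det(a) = -0.49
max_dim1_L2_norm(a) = 3.3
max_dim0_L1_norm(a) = 5.93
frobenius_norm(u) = 2.44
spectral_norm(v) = 2.50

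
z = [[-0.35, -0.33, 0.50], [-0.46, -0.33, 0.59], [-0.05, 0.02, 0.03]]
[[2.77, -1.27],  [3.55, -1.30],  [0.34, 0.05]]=z @[[-4.66, -3.04],[1.04, 0.93],[2.97, -4.05]]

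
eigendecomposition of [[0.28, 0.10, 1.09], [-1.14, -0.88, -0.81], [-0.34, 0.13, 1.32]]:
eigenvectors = [[0.03+0.00j, -0.66+0.00j, -0.66-0.00j],[-1.00+0.00j, 0.62-0.04j, 0.62+0.04j],[(0.07+0j), -0.35-0.26j, (-0.35+0.26j)]]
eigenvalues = [(-0.8+0j), (0.76+0.43j), (0.76-0.43j)]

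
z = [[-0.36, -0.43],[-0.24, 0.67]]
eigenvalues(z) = [-0.45, 0.76]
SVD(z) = [[-0.53, 0.85], [0.85, 0.53]] @ diag([0.7961661852288441, 0.4325730059748873]) @ [[-0.01, 1.0], [-1.0, -0.01]]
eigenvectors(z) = [[-0.98, 0.36], [-0.21, -0.93]]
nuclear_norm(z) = 1.23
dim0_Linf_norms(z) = [0.36, 0.67]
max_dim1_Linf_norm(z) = 0.67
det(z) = -0.34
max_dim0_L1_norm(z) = 1.1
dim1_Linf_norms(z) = [0.43, 0.67]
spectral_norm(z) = 0.80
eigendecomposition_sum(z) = [[-0.42, -0.16], [-0.09, -0.03]] + [[0.06, -0.27], [-0.15, 0.7]]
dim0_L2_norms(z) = [0.43, 0.8]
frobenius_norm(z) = 0.91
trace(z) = 0.31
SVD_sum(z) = [[0.01, -0.43], [-0.01, 0.67]] + [[-0.37, -0.0],[-0.23, -0.0]]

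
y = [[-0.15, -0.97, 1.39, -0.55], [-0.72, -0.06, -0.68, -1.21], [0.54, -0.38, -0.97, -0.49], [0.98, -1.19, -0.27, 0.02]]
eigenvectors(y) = [[0.17, -0.50, -0.01, 0.65], [-0.68, -0.52, -0.61, 0.72], [0.0, -0.29, -0.61, 0.11], [0.71, 0.63, -0.50, 0.21]]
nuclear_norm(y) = 5.55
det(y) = 0.98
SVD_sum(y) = [[0.14, -0.74, 1.40, 0.16], [-0.07, 0.35, -0.66, -0.07], [-0.06, 0.31, -0.6, -0.07], [0.03, -0.18, 0.35, 0.04]] + [[0.11, -0.15, -0.08, -0.06], [0.13, -0.18, -0.1, -0.07], [0.57, -0.75, -0.41, -0.29], [0.78, -1.02, -0.57, -0.39]] + [[-0.43, -0.11, 0.05, -0.63], [-0.75, -0.20, 0.09, -1.1], [-0.05, -0.01, 0.01, -0.07], [0.23, 0.06, -0.03, 0.33]] + [[0.03, 0.02, 0.01, -0.02], [-0.04, -0.03, -0.02, 0.03], [0.08, 0.07, 0.03, -0.06], [-0.06, -0.05, -0.02, 0.04]]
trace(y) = -1.16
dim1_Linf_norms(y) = [1.39, 1.21, 0.97, 1.19]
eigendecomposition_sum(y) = [[0.22,-0.24,0.19,0.06], [-0.84,0.94,-0.74,-0.23], [0.0,-0.0,0.00,0.00], [0.88,-0.98,0.77,0.24]] + [[0.14, -0.12, 0.24, -0.15],[0.15, -0.13, 0.25, -0.16],[0.08, -0.07, 0.14, -0.09],[-0.18, 0.16, -0.31, 0.19]] + [[0.01, -0.00, -0.03, -0.01], [0.54, -0.21, -1.28, -0.33], [0.54, -0.21, -1.27, -0.33], [0.44, -0.17, -1.04, -0.27]] + [[-0.52, -0.6, 0.98, -0.45], [-0.57, -0.66, 1.08, -0.49], [-0.08, -0.10, 0.16, -0.07], [-0.16, -0.19, 0.31, -0.14]]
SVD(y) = [[0.83,  0.11,  -0.48,  -0.27], [-0.39,  0.14,  -0.84,  0.36], [-0.35,  0.58,  -0.05,  -0.73], [0.21,  0.79,  0.25,  0.51]] @ diag([1.9342498882230572, 1.83263578232021, 1.6073597835815614, 0.17267885045169373]) @ [[0.09, -0.46, 0.88, 0.10], [0.53, -0.70, -0.39, -0.27], [0.56, 0.15, -0.07, 0.81], [-0.63, -0.53, -0.27, 0.5]]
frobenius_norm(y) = 3.12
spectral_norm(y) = 1.93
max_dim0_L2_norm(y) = 1.85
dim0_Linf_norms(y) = [0.98, 1.19, 1.39, 1.21]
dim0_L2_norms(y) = [1.34, 1.58, 1.85, 1.42]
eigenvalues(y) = [1.39, 0.35, -1.74, -1.16]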